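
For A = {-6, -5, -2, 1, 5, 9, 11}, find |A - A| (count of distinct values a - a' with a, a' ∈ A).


A - A = {a - a' : a, a' ∈ A}; |A| = 7.
Bounds: 2|A|-1 ≤ |A - A| ≤ |A|² - |A| + 1, i.e. 13 ≤ |A - A| ≤ 43.
Note: 0 ∈ A - A always (from a - a). The set is symmetric: if d ∈ A - A then -d ∈ A - A.
Enumerate nonzero differences d = a - a' with a > a' (then include -d):
Positive differences: {1, 2, 3, 4, 6, 7, 8, 10, 11, 13, 14, 15, 16, 17}
Full difference set: {0} ∪ (positive diffs) ∪ (negative diffs).
|A - A| = 1 + 2·14 = 29 (matches direct enumeration: 29).

|A - A| = 29


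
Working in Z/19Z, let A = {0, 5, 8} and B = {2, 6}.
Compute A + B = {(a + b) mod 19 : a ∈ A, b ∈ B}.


Work in Z/19Z: reduce every sum a + b modulo 19.
Enumerate all 6 pairs:
a = 0: 0+2=2, 0+6=6
a = 5: 5+2=7, 5+6=11
a = 8: 8+2=10, 8+6=14
Distinct residues collected: {2, 6, 7, 10, 11, 14}
|A + B| = 6 (out of 19 total residues).

A + B = {2, 6, 7, 10, 11, 14}


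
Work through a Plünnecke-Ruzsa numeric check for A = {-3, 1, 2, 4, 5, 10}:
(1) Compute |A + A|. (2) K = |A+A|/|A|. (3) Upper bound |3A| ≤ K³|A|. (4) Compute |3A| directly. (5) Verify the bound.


|A| = 6.
Step 1: Compute A + A by enumerating all 36 pairs.
A + A = {-6, -2, -1, 1, 2, 3, 4, 5, 6, 7, 8, 9, 10, 11, 12, 14, 15, 20}, so |A + A| = 18.
Step 2: Doubling constant K = |A + A|/|A| = 18/6 = 18/6 ≈ 3.0000.
Step 3: Plünnecke-Ruzsa gives |3A| ≤ K³·|A| = (3.0000)³ · 6 ≈ 162.0000.
Step 4: Compute 3A = A + A + A directly by enumerating all triples (a,b,c) ∈ A³; |3A| = 31.
Step 5: Check 31 ≤ 162.0000? Yes ✓.

K = 18/6, Plünnecke-Ruzsa bound K³|A| ≈ 162.0000, |3A| = 31, inequality holds.


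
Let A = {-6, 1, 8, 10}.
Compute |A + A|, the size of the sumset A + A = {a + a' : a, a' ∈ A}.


A + A = {a + a' : a, a' ∈ A}; |A| = 4.
General bounds: 2|A| - 1 ≤ |A + A| ≤ |A|(|A|+1)/2, i.e. 7 ≤ |A + A| ≤ 10.
Lower bound 2|A|-1 is attained iff A is an arithmetic progression.
Enumerate sums a + a' for a ≤ a' (symmetric, so this suffices):
a = -6: -6+-6=-12, -6+1=-5, -6+8=2, -6+10=4
a = 1: 1+1=2, 1+8=9, 1+10=11
a = 8: 8+8=16, 8+10=18
a = 10: 10+10=20
Distinct sums: {-12, -5, 2, 4, 9, 11, 16, 18, 20}
|A + A| = 9

|A + A| = 9


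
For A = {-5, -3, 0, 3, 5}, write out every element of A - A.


A - A = {a - a' : a, a' ∈ A}.
Compute a - a' for each ordered pair (a, a'):
a = -5: -5--5=0, -5--3=-2, -5-0=-5, -5-3=-8, -5-5=-10
a = -3: -3--5=2, -3--3=0, -3-0=-3, -3-3=-6, -3-5=-8
a = 0: 0--5=5, 0--3=3, 0-0=0, 0-3=-3, 0-5=-5
a = 3: 3--5=8, 3--3=6, 3-0=3, 3-3=0, 3-5=-2
a = 5: 5--5=10, 5--3=8, 5-0=5, 5-3=2, 5-5=0
Collecting distinct values (and noting 0 appears from a-a):
A - A = {-10, -8, -6, -5, -3, -2, 0, 2, 3, 5, 6, 8, 10}
|A - A| = 13

A - A = {-10, -8, -6, -5, -3, -2, 0, 2, 3, 5, 6, 8, 10}


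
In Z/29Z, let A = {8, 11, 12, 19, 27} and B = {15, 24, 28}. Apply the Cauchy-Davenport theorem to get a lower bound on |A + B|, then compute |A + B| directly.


Cauchy-Davenport: |A + B| ≥ min(p, |A| + |B| - 1) for A, B nonempty in Z/pZ.
|A| = 5, |B| = 3, p = 29.
CD lower bound = min(29, 5 + 3 - 1) = min(29, 7) = 7.
Compute A + B mod 29 directly:
a = 8: 8+15=23, 8+24=3, 8+28=7
a = 11: 11+15=26, 11+24=6, 11+28=10
a = 12: 12+15=27, 12+24=7, 12+28=11
a = 19: 19+15=5, 19+24=14, 19+28=18
a = 27: 27+15=13, 27+24=22, 27+28=26
A + B = {3, 5, 6, 7, 10, 11, 13, 14, 18, 22, 23, 26, 27}, so |A + B| = 13.
Verify: 13 ≥ 7? Yes ✓.

CD lower bound = 7, actual |A + B| = 13.


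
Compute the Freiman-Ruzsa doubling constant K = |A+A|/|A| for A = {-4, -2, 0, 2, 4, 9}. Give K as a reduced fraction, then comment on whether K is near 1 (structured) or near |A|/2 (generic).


|A| = 6.
Compute A + A by enumerating all 36 pairs.
A + A = {-8, -6, -4, -2, 0, 2, 4, 5, 6, 7, 8, 9, 11, 13, 18}, so |A + A| = 15.
K = |A + A| / |A| = 15/6 = 5/2 ≈ 2.5000.
Reference: AP of size 6 gives K = 11/6 ≈ 1.8333; a fully generic set of size 6 gives K ≈ 3.5000.

|A| = 6, |A + A| = 15, K = 15/6 = 5/2.


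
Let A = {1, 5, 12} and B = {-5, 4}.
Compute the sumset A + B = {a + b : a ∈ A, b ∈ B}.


A + B = {a + b : a ∈ A, b ∈ B}.
Enumerate all |A|·|B| = 3·2 = 6 pairs (a, b) and collect distinct sums.
a = 1: 1+-5=-4, 1+4=5
a = 5: 5+-5=0, 5+4=9
a = 12: 12+-5=7, 12+4=16
Collecting distinct sums: A + B = {-4, 0, 5, 7, 9, 16}
|A + B| = 6

A + B = {-4, 0, 5, 7, 9, 16}


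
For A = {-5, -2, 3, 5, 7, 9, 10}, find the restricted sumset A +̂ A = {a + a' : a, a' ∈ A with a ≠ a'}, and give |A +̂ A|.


Restricted sumset: A +̂ A = {a + a' : a ∈ A, a' ∈ A, a ≠ a'}.
Equivalently, take A + A and drop any sum 2a that is achievable ONLY as a + a for a ∈ A (i.e. sums representable only with equal summands).
Enumerate pairs (a, a') with a < a' (symmetric, so each unordered pair gives one sum; this covers all a ≠ a'):
  -5 + -2 = -7
  -5 + 3 = -2
  -5 + 5 = 0
  -5 + 7 = 2
  -5 + 9 = 4
  -5 + 10 = 5
  -2 + 3 = 1
  -2 + 5 = 3
  -2 + 7 = 5
  -2 + 9 = 7
  -2 + 10 = 8
  3 + 5 = 8
  3 + 7 = 10
  3 + 9 = 12
  3 + 10 = 13
  5 + 7 = 12
  5 + 9 = 14
  5 + 10 = 15
  7 + 9 = 16
  7 + 10 = 17
  9 + 10 = 19
Collected distinct sums: {-7, -2, 0, 1, 2, 3, 4, 5, 7, 8, 10, 12, 13, 14, 15, 16, 17, 19}
|A +̂ A| = 18
(Reference bound: |A +̂ A| ≥ 2|A| - 3 for |A| ≥ 2, with |A| = 7 giving ≥ 11.)

|A +̂ A| = 18


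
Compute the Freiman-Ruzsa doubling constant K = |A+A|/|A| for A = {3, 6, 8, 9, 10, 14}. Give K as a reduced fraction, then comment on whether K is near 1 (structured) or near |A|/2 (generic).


|A| = 6.
Compute A + A by enumerating all 36 pairs.
A + A = {6, 9, 11, 12, 13, 14, 15, 16, 17, 18, 19, 20, 22, 23, 24, 28}, so |A + A| = 16.
K = |A + A| / |A| = 16/6 = 8/3 ≈ 2.6667.
Reference: AP of size 6 gives K = 11/6 ≈ 1.8333; a fully generic set of size 6 gives K ≈ 3.5000.

|A| = 6, |A + A| = 16, K = 16/6 = 8/3.


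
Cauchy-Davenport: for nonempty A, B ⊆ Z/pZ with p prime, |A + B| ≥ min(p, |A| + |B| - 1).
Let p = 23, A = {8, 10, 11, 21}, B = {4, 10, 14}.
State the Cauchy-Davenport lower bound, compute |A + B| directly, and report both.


Cauchy-Davenport: |A + B| ≥ min(p, |A| + |B| - 1) for A, B nonempty in Z/pZ.
|A| = 4, |B| = 3, p = 23.
CD lower bound = min(23, 4 + 3 - 1) = min(23, 6) = 6.
Compute A + B mod 23 directly:
a = 8: 8+4=12, 8+10=18, 8+14=22
a = 10: 10+4=14, 10+10=20, 10+14=1
a = 11: 11+4=15, 11+10=21, 11+14=2
a = 21: 21+4=2, 21+10=8, 21+14=12
A + B = {1, 2, 8, 12, 14, 15, 18, 20, 21, 22}, so |A + B| = 10.
Verify: 10 ≥ 6? Yes ✓.

CD lower bound = 6, actual |A + B| = 10.


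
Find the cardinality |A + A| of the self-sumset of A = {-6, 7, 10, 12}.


A + A = {a + a' : a, a' ∈ A}; |A| = 4.
General bounds: 2|A| - 1 ≤ |A + A| ≤ |A|(|A|+1)/2, i.e. 7 ≤ |A + A| ≤ 10.
Lower bound 2|A|-1 is attained iff A is an arithmetic progression.
Enumerate sums a + a' for a ≤ a' (symmetric, so this suffices):
a = -6: -6+-6=-12, -6+7=1, -6+10=4, -6+12=6
a = 7: 7+7=14, 7+10=17, 7+12=19
a = 10: 10+10=20, 10+12=22
a = 12: 12+12=24
Distinct sums: {-12, 1, 4, 6, 14, 17, 19, 20, 22, 24}
|A + A| = 10

|A + A| = 10


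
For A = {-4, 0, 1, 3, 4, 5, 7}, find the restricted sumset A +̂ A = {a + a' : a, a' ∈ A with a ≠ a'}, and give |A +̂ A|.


Restricted sumset: A +̂ A = {a + a' : a ∈ A, a' ∈ A, a ≠ a'}.
Equivalently, take A + A and drop any sum 2a that is achievable ONLY as a + a for a ∈ A (i.e. sums representable only with equal summands).
Enumerate pairs (a, a') with a < a' (symmetric, so each unordered pair gives one sum; this covers all a ≠ a'):
  -4 + 0 = -4
  -4 + 1 = -3
  -4 + 3 = -1
  -4 + 4 = 0
  -4 + 5 = 1
  -4 + 7 = 3
  0 + 1 = 1
  0 + 3 = 3
  0 + 4 = 4
  0 + 5 = 5
  0 + 7 = 7
  1 + 3 = 4
  1 + 4 = 5
  1 + 5 = 6
  1 + 7 = 8
  3 + 4 = 7
  3 + 5 = 8
  3 + 7 = 10
  4 + 5 = 9
  4 + 7 = 11
  5 + 7 = 12
Collected distinct sums: {-4, -3, -1, 0, 1, 3, 4, 5, 6, 7, 8, 9, 10, 11, 12}
|A +̂ A| = 15
(Reference bound: |A +̂ A| ≥ 2|A| - 3 for |A| ≥ 2, with |A| = 7 giving ≥ 11.)

|A +̂ A| = 15


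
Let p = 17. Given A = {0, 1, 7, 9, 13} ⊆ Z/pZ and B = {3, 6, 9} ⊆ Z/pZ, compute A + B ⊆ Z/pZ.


Work in Z/17Z: reduce every sum a + b modulo 17.
Enumerate all 15 pairs:
a = 0: 0+3=3, 0+6=6, 0+9=9
a = 1: 1+3=4, 1+6=7, 1+9=10
a = 7: 7+3=10, 7+6=13, 7+9=16
a = 9: 9+3=12, 9+6=15, 9+9=1
a = 13: 13+3=16, 13+6=2, 13+9=5
Distinct residues collected: {1, 2, 3, 4, 5, 6, 7, 9, 10, 12, 13, 15, 16}
|A + B| = 13 (out of 17 total residues).

A + B = {1, 2, 3, 4, 5, 6, 7, 9, 10, 12, 13, 15, 16}


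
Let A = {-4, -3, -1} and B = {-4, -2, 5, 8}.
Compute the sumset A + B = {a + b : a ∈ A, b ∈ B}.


A + B = {a + b : a ∈ A, b ∈ B}.
Enumerate all |A|·|B| = 3·4 = 12 pairs (a, b) and collect distinct sums.
a = -4: -4+-4=-8, -4+-2=-6, -4+5=1, -4+8=4
a = -3: -3+-4=-7, -3+-2=-5, -3+5=2, -3+8=5
a = -1: -1+-4=-5, -1+-2=-3, -1+5=4, -1+8=7
Collecting distinct sums: A + B = {-8, -7, -6, -5, -3, 1, 2, 4, 5, 7}
|A + B| = 10

A + B = {-8, -7, -6, -5, -3, 1, 2, 4, 5, 7}


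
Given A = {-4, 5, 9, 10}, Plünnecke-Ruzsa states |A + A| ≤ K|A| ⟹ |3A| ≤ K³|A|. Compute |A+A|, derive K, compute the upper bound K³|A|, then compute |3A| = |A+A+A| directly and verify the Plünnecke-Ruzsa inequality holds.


|A| = 4.
Step 1: Compute A + A by enumerating all 16 pairs.
A + A = {-8, 1, 5, 6, 10, 14, 15, 18, 19, 20}, so |A + A| = 10.
Step 2: Doubling constant K = |A + A|/|A| = 10/4 = 10/4 ≈ 2.5000.
Step 3: Plünnecke-Ruzsa gives |3A| ≤ K³·|A| = (2.5000)³ · 4 ≈ 62.5000.
Step 4: Compute 3A = A + A + A directly by enumerating all triples (a,b,c) ∈ A³; |3A| = 19.
Step 5: Check 19 ≤ 62.5000? Yes ✓.

K = 10/4, Plünnecke-Ruzsa bound K³|A| ≈ 62.5000, |3A| = 19, inequality holds.


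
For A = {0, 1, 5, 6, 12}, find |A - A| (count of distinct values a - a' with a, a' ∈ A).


A - A = {a - a' : a, a' ∈ A}; |A| = 5.
Bounds: 2|A|-1 ≤ |A - A| ≤ |A|² - |A| + 1, i.e. 9 ≤ |A - A| ≤ 21.
Note: 0 ∈ A - A always (from a - a). The set is symmetric: if d ∈ A - A then -d ∈ A - A.
Enumerate nonzero differences d = a - a' with a > a' (then include -d):
Positive differences: {1, 4, 5, 6, 7, 11, 12}
Full difference set: {0} ∪ (positive diffs) ∪ (negative diffs).
|A - A| = 1 + 2·7 = 15 (matches direct enumeration: 15).

|A - A| = 15


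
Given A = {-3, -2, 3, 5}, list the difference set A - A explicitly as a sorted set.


A - A = {a - a' : a, a' ∈ A}.
Compute a - a' for each ordered pair (a, a'):
a = -3: -3--3=0, -3--2=-1, -3-3=-6, -3-5=-8
a = -2: -2--3=1, -2--2=0, -2-3=-5, -2-5=-7
a = 3: 3--3=6, 3--2=5, 3-3=0, 3-5=-2
a = 5: 5--3=8, 5--2=7, 5-3=2, 5-5=0
Collecting distinct values (and noting 0 appears from a-a):
A - A = {-8, -7, -6, -5, -2, -1, 0, 1, 2, 5, 6, 7, 8}
|A - A| = 13

A - A = {-8, -7, -6, -5, -2, -1, 0, 1, 2, 5, 6, 7, 8}


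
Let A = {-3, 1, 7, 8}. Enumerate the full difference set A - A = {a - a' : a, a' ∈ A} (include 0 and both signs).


A - A = {a - a' : a, a' ∈ A}.
Compute a - a' for each ordered pair (a, a'):
a = -3: -3--3=0, -3-1=-4, -3-7=-10, -3-8=-11
a = 1: 1--3=4, 1-1=0, 1-7=-6, 1-8=-7
a = 7: 7--3=10, 7-1=6, 7-7=0, 7-8=-1
a = 8: 8--3=11, 8-1=7, 8-7=1, 8-8=0
Collecting distinct values (and noting 0 appears from a-a):
A - A = {-11, -10, -7, -6, -4, -1, 0, 1, 4, 6, 7, 10, 11}
|A - A| = 13

A - A = {-11, -10, -7, -6, -4, -1, 0, 1, 4, 6, 7, 10, 11}


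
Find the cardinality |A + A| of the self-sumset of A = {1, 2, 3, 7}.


A + A = {a + a' : a, a' ∈ A}; |A| = 4.
General bounds: 2|A| - 1 ≤ |A + A| ≤ |A|(|A|+1)/2, i.e. 7 ≤ |A + A| ≤ 10.
Lower bound 2|A|-1 is attained iff A is an arithmetic progression.
Enumerate sums a + a' for a ≤ a' (symmetric, so this suffices):
a = 1: 1+1=2, 1+2=3, 1+3=4, 1+7=8
a = 2: 2+2=4, 2+3=5, 2+7=9
a = 3: 3+3=6, 3+7=10
a = 7: 7+7=14
Distinct sums: {2, 3, 4, 5, 6, 8, 9, 10, 14}
|A + A| = 9

|A + A| = 9


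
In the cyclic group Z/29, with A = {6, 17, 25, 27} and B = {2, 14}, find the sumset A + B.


Work in Z/29Z: reduce every sum a + b modulo 29.
Enumerate all 8 pairs:
a = 6: 6+2=8, 6+14=20
a = 17: 17+2=19, 17+14=2
a = 25: 25+2=27, 25+14=10
a = 27: 27+2=0, 27+14=12
Distinct residues collected: {0, 2, 8, 10, 12, 19, 20, 27}
|A + B| = 8 (out of 29 total residues).

A + B = {0, 2, 8, 10, 12, 19, 20, 27}


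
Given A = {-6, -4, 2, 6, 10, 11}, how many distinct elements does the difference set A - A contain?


A - A = {a - a' : a, a' ∈ A}; |A| = 6.
Bounds: 2|A|-1 ≤ |A - A| ≤ |A|² - |A| + 1, i.e. 11 ≤ |A - A| ≤ 31.
Note: 0 ∈ A - A always (from a - a). The set is symmetric: if d ∈ A - A then -d ∈ A - A.
Enumerate nonzero differences d = a - a' with a > a' (then include -d):
Positive differences: {1, 2, 4, 5, 6, 8, 9, 10, 12, 14, 15, 16, 17}
Full difference set: {0} ∪ (positive diffs) ∪ (negative diffs).
|A - A| = 1 + 2·13 = 27 (matches direct enumeration: 27).

|A - A| = 27


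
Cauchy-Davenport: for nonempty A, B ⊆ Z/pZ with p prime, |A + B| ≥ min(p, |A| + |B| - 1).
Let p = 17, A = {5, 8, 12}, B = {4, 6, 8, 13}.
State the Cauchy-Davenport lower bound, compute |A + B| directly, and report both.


Cauchy-Davenport: |A + B| ≥ min(p, |A| + |B| - 1) for A, B nonempty in Z/pZ.
|A| = 3, |B| = 4, p = 17.
CD lower bound = min(17, 3 + 4 - 1) = min(17, 6) = 6.
Compute A + B mod 17 directly:
a = 5: 5+4=9, 5+6=11, 5+8=13, 5+13=1
a = 8: 8+4=12, 8+6=14, 8+8=16, 8+13=4
a = 12: 12+4=16, 12+6=1, 12+8=3, 12+13=8
A + B = {1, 3, 4, 8, 9, 11, 12, 13, 14, 16}, so |A + B| = 10.
Verify: 10 ≥ 6? Yes ✓.

CD lower bound = 6, actual |A + B| = 10.


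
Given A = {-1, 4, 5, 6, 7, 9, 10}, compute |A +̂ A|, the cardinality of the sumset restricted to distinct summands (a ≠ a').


Restricted sumset: A +̂ A = {a + a' : a ∈ A, a' ∈ A, a ≠ a'}.
Equivalently, take A + A and drop any sum 2a that is achievable ONLY as a + a for a ∈ A (i.e. sums representable only with equal summands).
Enumerate pairs (a, a') with a < a' (symmetric, so each unordered pair gives one sum; this covers all a ≠ a'):
  -1 + 4 = 3
  -1 + 5 = 4
  -1 + 6 = 5
  -1 + 7 = 6
  -1 + 9 = 8
  -1 + 10 = 9
  4 + 5 = 9
  4 + 6 = 10
  4 + 7 = 11
  4 + 9 = 13
  4 + 10 = 14
  5 + 6 = 11
  5 + 7 = 12
  5 + 9 = 14
  5 + 10 = 15
  6 + 7 = 13
  6 + 9 = 15
  6 + 10 = 16
  7 + 9 = 16
  7 + 10 = 17
  9 + 10 = 19
Collected distinct sums: {3, 4, 5, 6, 8, 9, 10, 11, 12, 13, 14, 15, 16, 17, 19}
|A +̂ A| = 15
(Reference bound: |A +̂ A| ≥ 2|A| - 3 for |A| ≥ 2, with |A| = 7 giving ≥ 11.)

|A +̂ A| = 15


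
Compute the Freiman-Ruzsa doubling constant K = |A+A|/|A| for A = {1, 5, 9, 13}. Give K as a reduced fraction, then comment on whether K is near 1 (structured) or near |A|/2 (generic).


|A| = 4.
Compute A + A by enumerating all 16 pairs.
A + A = {2, 6, 10, 14, 18, 22, 26}, so |A + A| = 7.
K = |A + A| / |A| = 7/4 (already in lowest terms) ≈ 1.7500.
Reference: AP of size 4 gives K = 7/4 ≈ 1.7500; a fully generic set of size 4 gives K ≈ 2.5000.

|A| = 4, |A + A| = 7, K = 7/4.


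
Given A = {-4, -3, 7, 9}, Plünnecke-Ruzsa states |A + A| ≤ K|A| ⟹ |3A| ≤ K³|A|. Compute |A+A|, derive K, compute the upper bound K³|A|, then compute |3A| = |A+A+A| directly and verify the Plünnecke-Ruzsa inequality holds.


|A| = 4.
Step 1: Compute A + A by enumerating all 16 pairs.
A + A = {-8, -7, -6, 3, 4, 5, 6, 14, 16, 18}, so |A + A| = 10.
Step 2: Doubling constant K = |A + A|/|A| = 10/4 = 10/4 ≈ 2.5000.
Step 3: Plünnecke-Ruzsa gives |3A| ≤ K³·|A| = (2.5000)³ · 4 ≈ 62.5000.
Step 4: Compute 3A = A + A + A directly by enumerating all triples (a,b,c) ∈ A³; |3A| = 19.
Step 5: Check 19 ≤ 62.5000? Yes ✓.

K = 10/4, Plünnecke-Ruzsa bound K³|A| ≈ 62.5000, |3A| = 19, inequality holds.


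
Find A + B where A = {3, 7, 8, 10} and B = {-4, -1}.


A + B = {a + b : a ∈ A, b ∈ B}.
Enumerate all |A|·|B| = 4·2 = 8 pairs (a, b) and collect distinct sums.
a = 3: 3+-4=-1, 3+-1=2
a = 7: 7+-4=3, 7+-1=6
a = 8: 8+-4=4, 8+-1=7
a = 10: 10+-4=6, 10+-1=9
Collecting distinct sums: A + B = {-1, 2, 3, 4, 6, 7, 9}
|A + B| = 7

A + B = {-1, 2, 3, 4, 6, 7, 9}


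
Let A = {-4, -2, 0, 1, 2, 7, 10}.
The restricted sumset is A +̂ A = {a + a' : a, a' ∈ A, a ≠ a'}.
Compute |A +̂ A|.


Restricted sumset: A +̂ A = {a + a' : a ∈ A, a' ∈ A, a ≠ a'}.
Equivalently, take A + A and drop any sum 2a that is achievable ONLY as a + a for a ∈ A (i.e. sums representable only with equal summands).
Enumerate pairs (a, a') with a < a' (symmetric, so each unordered pair gives one sum; this covers all a ≠ a'):
  -4 + -2 = -6
  -4 + 0 = -4
  -4 + 1 = -3
  -4 + 2 = -2
  -4 + 7 = 3
  -4 + 10 = 6
  -2 + 0 = -2
  -2 + 1 = -1
  -2 + 2 = 0
  -2 + 7 = 5
  -2 + 10 = 8
  0 + 1 = 1
  0 + 2 = 2
  0 + 7 = 7
  0 + 10 = 10
  1 + 2 = 3
  1 + 7 = 8
  1 + 10 = 11
  2 + 7 = 9
  2 + 10 = 12
  7 + 10 = 17
Collected distinct sums: {-6, -4, -3, -2, -1, 0, 1, 2, 3, 5, 6, 7, 8, 9, 10, 11, 12, 17}
|A +̂ A| = 18
(Reference bound: |A +̂ A| ≥ 2|A| - 3 for |A| ≥ 2, with |A| = 7 giving ≥ 11.)

|A +̂ A| = 18


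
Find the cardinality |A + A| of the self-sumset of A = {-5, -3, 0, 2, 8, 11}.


A + A = {a + a' : a, a' ∈ A}; |A| = 6.
General bounds: 2|A| - 1 ≤ |A + A| ≤ |A|(|A|+1)/2, i.e. 11 ≤ |A + A| ≤ 21.
Lower bound 2|A|-1 is attained iff A is an arithmetic progression.
Enumerate sums a + a' for a ≤ a' (symmetric, so this suffices):
a = -5: -5+-5=-10, -5+-3=-8, -5+0=-5, -5+2=-3, -5+8=3, -5+11=6
a = -3: -3+-3=-6, -3+0=-3, -3+2=-1, -3+8=5, -3+11=8
a = 0: 0+0=0, 0+2=2, 0+8=8, 0+11=11
a = 2: 2+2=4, 2+8=10, 2+11=13
a = 8: 8+8=16, 8+11=19
a = 11: 11+11=22
Distinct sums: {-10, -8, -6, -5, -3, -1, 0, 2, 3, 4, 5, 6, 8, 10, 11, 13, 16, 19, 22}
|A + A| = 19

|A + A| = 19


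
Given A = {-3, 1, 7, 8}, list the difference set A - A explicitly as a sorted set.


A - A = {a - a' : a, a' ∈ A}.
Compute a - a' for each ordered pair (a, a'):
a = -3: -3--3=0, -3-1=-4, -3-7=-10, -3-8=-11
a = 1: 1--3=4, 1-1=0, 1-7=-6, 1-8=-7
a = 7: 7--3=10, 7-1=6, 7-7=0, 7-8=-1
a = 8: 8--3=11, 8-1=7, 8-7=1, 8-8=0
Collecting distinct values (and noting 0 appears from a-a):
A - A = {-11, -10, -7, -6, -4, -1, 0, 1, 4, 6, 7, 10, 11}
|A - A| = 13

A - A = {-11, -10, -7, -6, -4, -1, 0, 1, 4, 6, 7, 10, 11}


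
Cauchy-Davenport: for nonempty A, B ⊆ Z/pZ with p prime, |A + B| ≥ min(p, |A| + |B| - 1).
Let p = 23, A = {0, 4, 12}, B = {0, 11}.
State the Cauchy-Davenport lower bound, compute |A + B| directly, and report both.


Cauchy-Davenport: |A + B| ≥ min(p, |A| + |B| - 1) for A, B nonempty in Z/pZ.
|A| = 3, |B| = 2, p = 23.
CD lower bound = min(23, 3 + 2 - 1) = min(23, 4) = 4.
Compute A + B mod 23 directly:
a = 0: 0+0=0, 0+11=11
a = 4: 4+0=4, 4+11=15
a = 12: 12+0=12, 12+11=0
A + B = {0, 4, 11, 12, 15}, so |A + B| = 5.
Verify: 5 ≥ 4? Yes ✓.

CD lower bound = 4, actual |A + B| = 5.


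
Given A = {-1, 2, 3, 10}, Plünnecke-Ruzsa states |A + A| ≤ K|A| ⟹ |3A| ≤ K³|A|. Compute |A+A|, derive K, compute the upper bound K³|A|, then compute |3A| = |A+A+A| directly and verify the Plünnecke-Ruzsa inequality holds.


|A| = 4.
Step 1: Compute A + A by enumerating all 16 pairs.
A + A = {-2, 1, 2, 4, 5, 6, 9, 12, 13, 20}, so |A + A| = 10.
Step 2: Doubling constant K = |A + A|/|A| = 10/4 = 10/4 ≈ 2.5000.
Step 3: Plünnecke-Ruzsa gives |3A| ≤ K³·|A| = (2.5000)³ · 4 ≈ 62.5000.
Step 4: Compute 3A = A + A + A directly by enumerating all triples (a,b,c) ∈ A³; |3A| = 19.
Step 5: Check 19 ≤ 62.5000? Yes ✓.

K = 10/4, Plünnecke-Ruzsa bound K³|A| ≈ 62.5000, |3A| = 19, inequality holds.


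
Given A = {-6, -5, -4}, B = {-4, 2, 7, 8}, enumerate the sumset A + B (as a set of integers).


A + B = {a + b : a ∈ A, b ∈ B}.
Enumerate all |A|·|B| = 3·4 = 12 pairs (a, b) and collect distinct sums.
a = -6: -6+-4=-10, -6+2=-4, -6+7=1, -6+8=2
a = -5: -5+-4=-9, -5+2=-3, -5+7=2, -5+8=3
a = -4: -4+-4=-8, -4+2=-2, -4+7=3, -4+8=4
Collecting distinct sums: A + B = {-10, -9, -8, -4, -3, -2, 1, 2, 3, 4}
|A + B| = 10

A + B = {-10, -9, -8, -4, -3, -2, 1, 2, 3, 4}


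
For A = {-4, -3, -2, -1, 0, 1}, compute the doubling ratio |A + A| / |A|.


|A| = 6.
Compute A + A by enumerating all 36 pairs.
A + A = {-8, -7, -6, -5, -4, -3, -2, -1, 0, 1, 2}, so |A + A| = 11.
K = |A + A| / |A| = 11/6 (already in lowest terms) ≈ 1.8333.
Reference: AP of size 6 gives K = 11/6 ≈ 1.8333; a fully generic set of size 6 gives K ≈ 3.5000.

|A| = 6, |A + A| = 11, K = 11/6.


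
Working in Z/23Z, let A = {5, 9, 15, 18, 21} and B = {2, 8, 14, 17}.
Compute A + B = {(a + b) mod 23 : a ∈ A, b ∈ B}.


Work in Z/23Z: reduce every sum a + b modulo 23.
Enumerate all 20 pairs:
a = 5: 5+2=7, 5+8=13, 5+14=19, 5+17=22
a = 9: 9+2=11, 9+8=17, 9+14=0, 9+17=3
a = 15: 15+2=17, 15+8=0, 15+14=6, 15+17=9
a = 18: 18+2=20, 18+8=3, 18+14=9, 18+17=12
a = 21: 21+2=0, 21+8=6, 21+14=12, 21+17=15
Distinct residues collected: {0, 3, 6, 7, 9, 11, 12, 13, 15, 17, 19, 20, 22}
|A + B| = 13 (out of 23 total residues).

A + B = {0, 3, 6, 7, 9, 11, 12, 13, 15, 17, 19, 20, 22}


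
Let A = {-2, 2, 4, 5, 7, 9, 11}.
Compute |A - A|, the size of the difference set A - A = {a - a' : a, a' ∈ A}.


A - A = {a - a' : a, a' ∈ A}; |A| = 7.
Bounds: 2|A|-1 ≤ |A - A| ≤ |A|² - |A| + 1, i.e. 13 ≤ |A - A| ≤ 43.
Note: 0 ∈ A - A always (from a - a). The set is symmetric: if d ∈ A - A then -d ∈ A - A.
Enumerate nonzero differences d = a - a' with a > a' (then include -d):
Positive differences: {1, 2, 3, 4, 5, 6, 7, 9, 11, 13}
Full difference set: {0} ∪ (positive diffs) ∪ (negative diffs).
|A - A| = 1 + 2·10 = 21 (matches direct enumeration: 21).

|A - A| = 21


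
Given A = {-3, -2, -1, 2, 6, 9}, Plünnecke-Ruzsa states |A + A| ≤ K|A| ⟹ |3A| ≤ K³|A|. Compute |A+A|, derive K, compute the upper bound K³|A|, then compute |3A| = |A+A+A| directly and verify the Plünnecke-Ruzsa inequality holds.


|A| = 6.
Step 1: Compute A + A by enumerating all 36 pairs.
A + A = {-6, -5, -4, -3, -2, -1, 0, 1, 3, 4, 5, 6, 7, 8, 11, 12, 15, 18}, so |A + A| = 18.
Step 2: Doubling constant K = |A + A|/|A| = 18/6 = 18/6 ≈ 3.0000.
Step 3: Plünnecke-Ruzsa gives |3A| ≤ K³·|A| = (3.0000)³ · 6 ≈ 162.0000.
Step 4: Compute 3A = A + A + A directly by enumerating all triples (a,b,c) ∈ A³; |3A| = 32.
Step 5: Check 32 ≤ 162.0000? Yes ✓.

K = 18/6, Plünnecke-Ruzsa bound K³|A| ≈ 162.0000, |3A| = 32, inequality holds.


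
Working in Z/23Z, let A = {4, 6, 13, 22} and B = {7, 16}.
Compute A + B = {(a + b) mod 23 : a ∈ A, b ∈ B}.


Work in Z/23Z: reduce every sum a + b modulo 23.
Enumerate all 8 pairs:
a = 4: 4+7=11, 4+16=20
a = 6: 6+7=13, 6+16=22
a = 13: 13+7=20, 13+16=6
a = 22: 22+7=6, 22+16=15
Distinct residues collected: {6, 11, 13, 15, 20, 22}
|A + B| = 6 (out of 23 total residues).

A + B = {6, 11, 13, 15, 20, 22}


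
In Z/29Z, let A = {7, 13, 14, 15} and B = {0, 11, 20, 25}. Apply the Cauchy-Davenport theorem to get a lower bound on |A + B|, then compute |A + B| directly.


Cauchy-Davenport: |A + B| ≥ min(p, |A| + |B| - 1) for A, B nonempty in Z/pZ.
|A| = 4, |B| = 4, p = 29.
CD lower bound = min(29, 4 + 4 - 1) = min(29, 7) = 7.
Compute A + B mod 29 directly:
a = 7: 7+0=7, 7+11=18, 7+20=27, 7+25=3
a = 13: 13+0=13, 13+11=24, 13+20=4, 13+25=9
a = 14: 14+0=14, 14+11=25, 14+20=5, 14+25=10
a = 15: 15+0=15, 15+11=26, 15+20=6, 15+25=11
A + B = {3, 4, 5, 6, 7, 9, 10, 11, 13, 14, 15, 18, 24, 25, 26, 27}, so |A + B| = 16.
Verify: 16 ≥ 7? Yes ✓.

CD lower bound = 7, actual |A + B| = 16.


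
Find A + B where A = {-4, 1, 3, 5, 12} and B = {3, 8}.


A + B = {a + b : a ∈ A, b ∈ B}.
Enumerate all |A|·|B| = 5·2 = 10 pairs (a, b) and collect distinct sums.
a = -4: -4+3=-1, -4+8=4
a = 1: 1+3=4, 1+8=9
a = 3: 3+3=6, 3+8=11
a = 5: 5+3=8, 5+8=13
a = 12: 12+3=15, 12+8=20
Collecting distinct sums: A + B = {-1, 4, 6, 8, 9, 11, 13, 15, 20}
|A + B| = 9

A + B = {-1, 4, 6, 8, 9, 11, 13, 15, 20}


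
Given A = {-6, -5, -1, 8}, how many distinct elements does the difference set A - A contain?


A - A = {a - a' : a, a' ∈ A}; |A| = 4.
Bounds: 2|A|-1 ≤ |A - A| ≤ |A|² - |A| + 1, i.e. 7 ≤ |A - A| ≤ 13.
Note: 0 ∈ A - A always (from a - a). The set is symmetric: if d ∈ A - A then -d ∈ A - A.
Enumerate nonzero differences d = a - a' with a > a' (then include -d):
Positive differences: {1, 4, 5, 9, 13, 14}
Full difference set: {0} ∪ (positive diffs) ∪ (negative diffs).
|A - A| = 1 + 2·6 = 13 (matches direct enumeration: 13).

|A - A| = 13


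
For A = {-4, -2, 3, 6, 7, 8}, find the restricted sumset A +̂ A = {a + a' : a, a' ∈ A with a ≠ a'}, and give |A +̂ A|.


Restricted sumset: A +̂ A = {a + a' : a ∈ A, a' ∈ A, a ≠ a'}.
Equivalently, take A + A and drop any sum 2a that is achievable ONLY as a + a for a ∈ A (i.e. sums representable only with equal summands).
Enumerate pairs (a, a') with a < a' (symmetric, so each unordered pair gives one sum; this covers all a ≠ a'):
  -4 + -2 = -6
  -4 + 3 = -1
  -4 + 6 = 2
  -4 + 7 = 3
  -4 + 8 = 4
  -2 + 3 = 1
  -2 + 6 = 4
  -2 + 7 = 5
  -2 + 8 = 6
  3 + 6 = 9
  3 + 7 = 10
  3 + 8 = 11
  6 + 7 = 13
  6 + 8 = 14
  7 + 8 = 15
Collected distinct sums: {-6, -1, 1, 2, 3, 4, 5, 6, 9, 10, 11, 13, 14, 15}
|A +̂ A| = 14
(Reference bound: |A +̂ A| ≥ 2|A| - 3 for |A| ≥ 2, with |A| = 6 giving ≥ 9.)

|A +̂ A| = 14


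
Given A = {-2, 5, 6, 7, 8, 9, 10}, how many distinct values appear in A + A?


A + A = {a + a' : a, a' ∈ A}; |A| = 7.
General bounds: 2|A| - 1 ≤ |A + A| ≤ |A|(|A|+1)/2, i.e. 13 ≤ |A + A| ≤ 28.
Lower bound 2|A|-1 is attained iff A is an arithmetic progression.
Enumerate sums a + a' for a ≤ a' (symmetric, so this suffices):
a = -2: -2+-2=-4, -2+5=3, -2+6=4, -2+7=5, -2+8=6, -2+9=7, -2+10=8
a = 5: 5+5=10, 5+6=11, 5+7=12, 5+8=13, 5+9=14, 5+10=15
a = 6: 6+6=12, 6+7=13, 6+8=14, 6+9=15, 6+10=16
a = 7: 7+7=14, 7+8=15, 7+9=16, 7+10=17
a = 8: 8+8=16, 8+9=17, 8+10=18
a = 9: 9+9=18, 9+10=19
a = 10: 10+10=20
Distinct sums: {-4, 3, 4, 5, 6, 7, 8, 10, 11, 12, 13, 14, 15, 16, 17, 18, 19, 20}
|A + A| = 18

|A + A| = 18


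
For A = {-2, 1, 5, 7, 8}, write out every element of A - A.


A - A = {a - a' : a, a' ∈ A}.
Compute a - a' for each ordered pair (a, a'):
a = -2: -2--2=0, -2-1=-3, -2-5=-7, -2-7=-9, -2-8=-10
a = 1: 1--2=3, 1-1=0, 1-5=-4, 1-7=-6, 1-8=-7
a = 5: 5--2=7, 5-1=4, 5-5=0, 5-7=-2, 5-8=-3
a = 7: 7--2=9, 7-1=6, 7-5=2, 7-7=0, 7-8=-1
a = 8: 8--2=10, 8-1=7, 8-5=3, 8-7=1, 8-8=0
Collecting distinct values (and noting 0 appears from a-a):
A - A = {-10, -9, -7, -6, -4, -3, -2, -1, 0, 1, 2, 3, 4, 6, 7, 9, 10}
|A - A| = 17

A - A = {-10, -9, -7, -6, -4, -3, -2, -1, 0, 1, 2, 3, 4, 6, 7, 9, 10}


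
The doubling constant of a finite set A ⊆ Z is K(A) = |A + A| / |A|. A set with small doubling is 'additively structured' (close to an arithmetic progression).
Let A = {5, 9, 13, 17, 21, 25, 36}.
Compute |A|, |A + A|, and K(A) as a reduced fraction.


|A| = 7.
Compute A + A by enumerating all 49 pairs.
A + A = {10, 14, 18, 22, 26, 30, 34, 38, 41, 42, 45, 46, 49, 50, 53, 57, 61, 72}, so |A + A| = 18.
K = |A + A| / |A| = 18/7 (already in lowest terms) ≈ 2.5714.
Reference: AP of size 7 gives K = 13/7 ≈ 1.8571; a fully generic set of size 7 gives K ≈ 4.0000.

|A| = 7, |A + A| = 18, K = 18/7.


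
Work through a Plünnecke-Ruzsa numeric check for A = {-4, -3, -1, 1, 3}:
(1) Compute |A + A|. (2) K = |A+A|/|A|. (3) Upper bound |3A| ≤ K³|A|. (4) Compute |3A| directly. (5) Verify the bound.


|A| = 5.
Step 1: Compute A + A by enumerating all 25 pairs.
A + A = {-8, -7, -6, -5, -4, -3, -2, -1, 0, 2, 4, 6}, so |A + A| = 12.
Step 2: Doubling constant K = |A + A|/|A| = 12/5 = 12/5 ≈ 2.4000.
Step 3: Plünnecke-Ruzsa gives |3A| ≤ K³·|A| = (2.4000)³ · 5 ≈ 69.1200.
Step 4: Compute 3A = A + A + A directly by enumerating all triples (a,b,c) ∈ A³; |3A| = 19.
Step 5: Check 19 ≤ 69.1200? Yes ✓.

K = 12/5, Plünnecke-Ruzsa bound K³|A| ≈ 69.1200, |3A| = 19, inequality holds.


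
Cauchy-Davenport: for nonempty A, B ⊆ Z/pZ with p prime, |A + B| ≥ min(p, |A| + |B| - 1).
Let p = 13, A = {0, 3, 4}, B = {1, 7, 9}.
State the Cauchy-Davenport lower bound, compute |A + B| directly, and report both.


Cauchy-Davenport: |A + B| ≥ min(p, |A| + |B| - 1) for A, B nonempty in Z/pZ.
|A| = 3, |B| = 3, p = 13.
CD lower bound = min(13, 3 + 3 - 1) = min(13, 5) = 5.
Compute A + B mod 13 directly:
a = 0: 0+1=1, 0+7=7, 0+9=9
a = 3: 3+1=4, 3+7=10, 3+9=12
a = 4: 4+1=5, 4+7=11, 4+9=0
A + B = {0, 1, 4, 5, 7, 9, 10, 11, 12}, so |A + B| = 9.
Verify: 9 ≥ 5? Yes ✓.

CD lower bound = 5, actual |A + B| = 9.


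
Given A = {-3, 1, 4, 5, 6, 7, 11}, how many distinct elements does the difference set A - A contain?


A - A = {a - a' : a, a' ∈ A}; |A| = 7.
Bounds: 2|A|-1 ≤ |A - A| ≤ |A|² - |A| + 1, i.e. 13 ≤ |A - A| ≤ 43.
Note: 0 ∈ A - A always (from a - a). The set is symmetric: if d ∈ A - A then -d ∈ A - A.
Enumerate nonzero differences d = a - a' with a > a' (then include -d):
Positive differences: {1, 2, 3, 4, 5, 6, 7, 8, 9, 10, 14}
Full difference set: {0} ∪ (positive diffs) ∪ (negative diffs).
|A - A| = 1 + 2·11 = 23 (matches direct enumeration: 23).

|A - A| = 23


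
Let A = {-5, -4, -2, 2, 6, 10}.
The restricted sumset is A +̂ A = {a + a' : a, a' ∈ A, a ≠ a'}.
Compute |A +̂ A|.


Restricted sumset: A +̂ A = {a + a' : a ∈ A, a' ∈ A, a ≠ a'}.
Equivalently, take A + A and drop any sum 2a that is achievable ONLY as a + a for a ∈ A (i.e. sums representable only with equal summands).
Enumerate pairs (a, a') with a < a' (symmetric, so each unordered pair gives one sum; this covers all a ≠ a'):
  -5 + -4 = -9
  -5 + -2 = -7
  -5 + 2 = -3
  -5 + 6 = 1
  -5 + 10 = 5
  -4 + -2 = -6
  -4 + 2 = -2
  -4 + 6 = 2
  -4 + 10 = 6
  -2 + 2 = 0
  -2 + 6 = 4
  -2 + 10 = 8
  2 + 6 = 8
  2 + 10 = 12
  6 + 10 = 16
Collected distinct sums: {-9, -7, -6, -3, -2, 0, 1, 2, 4, 5, 6, 8, 12, 16}
|A +̂ A| = 14
(Reference bound: |A +̂ A| ≥ 2|A| - 3 for |A| ≥ 2, with |A| = 6 giving ≥ 9.)

|A +̂ A| = 14


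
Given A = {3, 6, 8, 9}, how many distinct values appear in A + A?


A + A = {a + a' : a, a' ∈ A}; |A| = 4.
General bounds: 2|A| - 1 ≤ |A + A| ≤ |A|(|A|+1)/2, i.e. 7 ≤ |A + A| ≤ 10.
Lower bound 2|A|-1 is attained iff A is an arithmetic progression.
Enumerate sums a + a' for a ≤ a' (symmetric, so this suffices):
a = 3: 3+3=6, 3+6=9, 3+8=11, 3+9=12
a = 6: 6+6=12, 6+8=14, 6+9=15
a = 8: 8+8=16, 8+9=17
a = 9: 9+9=18
Distinct sums: {6, 9, 11, 12, 14, 15, 16, 17, 18}
|A + A| = 9

|A + A| = 9


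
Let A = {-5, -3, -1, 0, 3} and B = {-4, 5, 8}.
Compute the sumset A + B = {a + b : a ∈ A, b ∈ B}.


A + B = {a + b : a ∈ A, b ∈ B}.
Enumerate all |A|·|B| = 5·3 = 15 pairs (a, b) and collect distinct sums.
a = -5: -5+-4=-9, -5+5=0, -5+8=3
a = -3: -3+-4=-7, -3+5=2, -3+8=5
a = -1: -1+-4=-5, -1+5=4, -1+8=7
a = 0: 0+-4=-4, 0+5=5, 0+8=8
a = 3: 3+-4=-1, 3+5=8, 3+8=11
Collecting distinct sums: A + B = {-9, -7, -5, -4, -1, 0, 2, 3, 4, 5, 7, 8, 11}
|A + B| = 13

A + B = {-9, -7, -5, -4, -1, 0, 2, 3, 4, 5, 7, 8, 11}


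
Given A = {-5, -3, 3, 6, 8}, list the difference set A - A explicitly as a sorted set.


A - A = {a - a' : a, a' ∈ A}.
Compute a - a' for each ordered pair (a, a'):
a = -5: -5--5=0, -5--3=-2, -5-3=-8, -5-6=-11, -5-8=-13
a = -3: -3--5=2, -3--3=0, -3-3=-6, -3-6=-9, -3-8=-11
a = 3: 3--5=8, 3--3=6, 3-3=0, 3-6=-3, 3-8=-5
a = 6: 6--5=11, 6--3=9, 6-3=3, 6-6=0, 6-8=-2
a = 8: 8--5=13, 8--3=11, 8-3=5, 8-6=2, 8-8=0
Collecting distinct values (and noting 0 appears from a-a):
A - A = {-13, -11, -9, -8, -6, -5, -3, -2, 0, 2, 3, 5, 6, 8, 9, 11, 13}
|A - A| = 17

A - A = {-13, -11, -9, -8, -6, -5, -3, -2, 0, 2, 3, 5, 6, 8, 9, 11, 13}


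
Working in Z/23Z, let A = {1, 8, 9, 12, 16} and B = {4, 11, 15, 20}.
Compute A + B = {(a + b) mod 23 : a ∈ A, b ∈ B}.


Work in Z/23Z: reduce every sum a + b modulo 23.
Enumerate all 20 pairs:
a = 1: 1+4=5, 1+11=12, 1+15=16, 1+20=21
a = 8: 8+4=12, 8+11=19, 8+15=0, 8+20=5
a = 9: 9+4=13, 9+11=20, 9+15=1, 9+20=6
a = 12: 12+4=16, 12+11=0, 12+15=4, 12+20=9
a = 16: 16+4=20, 16+11=4, 16+15=8, 16+20=13
Distinct residues collected: {0, 1, 4, 5, 6, 8, 9, 12, 13, 16, 19, 20, 21}
|A + B| = 13 (out of 23 total residues).

A + B = {0, 1, 4, 5, 6, 8, 9, 12, 13, 16, 19, 20, 21}


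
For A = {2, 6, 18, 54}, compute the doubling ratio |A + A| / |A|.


|A| = 4.
Compute A + A by enumerating all 16 pairs.
A + A = {4, 8, 12, 20, 24, 36, 56, 60, 72, 108}, so |A + A| = 10.
K = |A + A| / |A| = 10/4 = 5/2 ≈ 2.5000.
Reference: AP of size 4 gives K = 7/4 ≈ 1.7500; a fully generic set of size 4 gives K ≈ 2.5000.

|A| = 4, |A + A| = 10, K = 10/4 = 5/2.


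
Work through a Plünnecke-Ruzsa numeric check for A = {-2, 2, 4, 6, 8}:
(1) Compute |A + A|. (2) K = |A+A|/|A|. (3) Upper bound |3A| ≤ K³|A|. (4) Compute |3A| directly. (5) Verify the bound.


|A| = 5.
Step 1: Compute A + A by enumerating all 25 pairs.
A + A = {-4, 0, 2, 4, 6, 8, 10, 12, 14, 16}, so |A + A| = 10.
Step 2: Doubling constant K = |A + A|/|A| = 10/5 = 10/5 ≈ 2.0000.
Step 3: Plünnecke-Ruzsa gives |3A| ≤ K³·|A| = (2.0000)³ · 5 ≈ 40.0000.
Step 4: Compute 3A = A + A + A directly by enumerating all triples (a,b,c) ∈ A³; |3A| = 15.
Step 5: Check 15 ≤ 40.0000? Yes ✓.

K = 10/5, Plünnecke-Ruzsa bound K³|A| ≈ 40.0000, |3A| = 15, inequality holds.


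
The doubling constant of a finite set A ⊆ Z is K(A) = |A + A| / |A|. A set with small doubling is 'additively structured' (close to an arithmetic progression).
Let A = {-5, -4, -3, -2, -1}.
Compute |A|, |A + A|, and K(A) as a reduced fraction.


|A| = 5.
Compute A + A by enumerating all 25 pairs.
A + A = {-10, -9, -8, -7, -6, -5, -4, -3, -2}, so |A + A| = 9.
K = |A + A| / |A| = 9/5 (already in lowest terms) ≈ 1.8000.
Reference: AP of size 5 gives K = 9/5 ≈ 1.8000; a fully generic set of size 5 gives K ≈ 3.0000.

|A| = 5, |A + A| = 9, K = 9/5.


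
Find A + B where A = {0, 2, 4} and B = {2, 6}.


A + B = {a + b : a ∈ A, b ∈ B}.
Enumerate all |A|·|B| = 3·2 = 6 pairs (a, b) and collect distinct sums.
a = 0: 0+2=2, 0+6=6
a = 2: 2+2=4, 2+6=8
a = 4: 4+2=6, 4+6=10
Collecting distinct sums: A + B = {2, 4, 6, 8, 10}
|A + B| = 5

A + B = {2, 4, 6, 8, 10}


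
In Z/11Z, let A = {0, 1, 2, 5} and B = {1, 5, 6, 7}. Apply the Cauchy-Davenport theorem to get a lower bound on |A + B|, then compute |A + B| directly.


Cauchy-Davenport: |A + B| ≥ min(p, |A| + |B| - 1) for A, B nonempty in Z/pZ.
|A| = 4, |B| = 4, p = 11.
CD lower bound = min(11, 4 + 4 - 1) = min(11, 7) = 7.
Compute A + B mod 11 directly:
a = 0: 0+1=1, 0+5=5, 0+6=6, 0+7=7
a = 1: 1+1=2, 1+5=6, 1+6=7, 1+7=8
a = 2: 2+1=3, 2+5=7, 2+6=8, 2+7=9
a = 5: 5+1=6, 5+5=10, 5+6=0, 5+7=1
A + B = {0, 1, 2, 3, 5, 6, 7, 8, 9, 10}, so |A + B| = 10.
Verify: 10 ≥ 7? Yes ✓.

CD lower bound = 7, actual |A + B| = 10.


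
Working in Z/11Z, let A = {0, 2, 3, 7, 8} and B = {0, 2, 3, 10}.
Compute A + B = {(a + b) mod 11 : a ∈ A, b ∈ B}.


Work in Z/11Z: reduce every sum a + b modulo 11.
Enumerate all 20 pairs:
a = 0: 0+0=0, 0+2=2, 0+3=3, 0+10=10
a = 2: 2+0=2, 2+2=4, 2+3=5, 2+10=1
a = 3: 3+0=3, 3+2=5, 3+3=6, 3+10=2
a = 7: 7+0=7, 7+2=9, 7+3=10, 7+10=6
a = 8: 8+0=8, 8+2=10, 8+3=0, 8+10=7
Distinct residues collected: {0, 1, 2, 3, 4, 5, 6, 7, 8, 9, 10}
|A + B| = 11 (out of 11 total residues).

A + B = {0, 1, 2, 3, 4, 5, 6, 7, 8, 9, 10}


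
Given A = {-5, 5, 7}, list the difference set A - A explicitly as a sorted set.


A - A = {a - a' : a, a' ∈ A}.
Compute a - a' for each ordered pair (a, a'):
a = -5: -5--5=0, -5-5=-10, -5-7=-12
a = 5: 5--5=10, 5-5=0, 5-7=-2
a = 7: 7--5=12, 7-5=2, 7-7=0
Collecting distinct values (and noting 0 appears from a-a):
A - A = {-12, -10, -2, 0, 2, 10, 12}
|A - A| = 7

A - A = {-12, -10, -2, 0, 2, 10, 12}


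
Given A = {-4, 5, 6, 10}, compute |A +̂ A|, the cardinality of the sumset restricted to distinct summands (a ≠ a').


Restricted sumset: A +̂ A = {a + a' : a ∈ A, a' ∈ A, a ≠ a'}.
Equivalently, take A + A and drop any sum 2a that is achievable ONLY as a + a for a ∈ A (i.e. sums representable only with equal summands).
Enumerate pairs (a, a') with a < a' (symmetric, so each unordered pair gives one sum; this covers all a ≠ a'):
  -4 + 5 = 1
  -4 + 6 = 2
  -4 + 10 = 6
  5 + 6 = 11
  5 + 10 = 15
  6 + 10 = 16
Collected distinct sums: {1, 2, 6, 11, 15, 16}
|A +̂ A| = 6
(Reference bound: |A +̂ A| ≥ 2|A| - 3 for |A| ≥ 2, with |A| = 4 giving ≥ 5.)

|A +̂ A| = 6


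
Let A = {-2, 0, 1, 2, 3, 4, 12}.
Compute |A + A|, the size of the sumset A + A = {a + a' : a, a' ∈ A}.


A + A = {a + a' : a, a' ∈ A}; |A| = 7.
General bounds: 2|A| - 1 ≤ |A + A| ≤ |A|(|A|+1)/2, i.e. 13 ≤ |A + A| ≤ 28.
Lower bound 2|A|-1 is attained iff A is an arithmetic progression.
Enumerate sums a + a' for a ≤ a' (symmetric, so this suffices):
a = -2: -2+-2=-4, -2+0=-2, -2+1=-1, -2+2=0, -2+3=1, -2+4=2, -2+12=10
a = 0: 0+0=0, 0+1=1, 0+2=2, 0+3=3, 0+4=4, 0+12=12
a = 1: 1+1=2, 1+2=3, 1+3=4, 1+4=5, 1+12=13
a = 2: 2+2=4, 2+3=5, 2+4=6, 2+12=14
a = 3: 3+3=6, 3+4=7, 3+12=15
a = 4: 4+4=8, 4+12=16
a = 12: 12+12=24
Distinct sums: {-4, -2, -1, 0, 1, 2, 3, 4, 5, 6, 7, 8, 10, 12, 13, 14, 15, 16, 24}
|A + A| = 19

|A + A| = 19


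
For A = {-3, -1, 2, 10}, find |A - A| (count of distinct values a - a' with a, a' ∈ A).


A - A = {a - a' : a, a' ∈ A}; |A| = 4.
Bounds: 2|A|-1 ≤ |A - A| ≤ |A|² - |A| + 1, i.e. 7 ≤ |A - A| ≤ 13.
Note: 0 ∈ A - A always (from a - a). The set is symmetric: if d ∈ A - A then -d ∈ A - A.
Enumerate nonzero differences d = a - a' with a > a' (then include -d):
Positive differences: {2, 3, 5, 8, 11, 13}
Full difference set: {0} ∪ (positive diffs) ∪ (negative diffs).
|A - A| = 1 + 2·6 = 13 (matches direct enumeration: 13).

|A - A| = 13


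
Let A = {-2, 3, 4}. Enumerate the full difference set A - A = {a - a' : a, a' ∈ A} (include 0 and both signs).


A - A = {a - a' : a, a' ∈ A}.
Compute a - a' for each ordered pair (a, a'):
a = -2: -2--2=0, -2-3=-5, -2-4=-6
a = 3: 3--2=5, 3-3=0, 3-4=-1
a = 4: 4--2=6, 4-3=1, 4-4=0
Collecting distinct values (and noting 0 appears from a-a):
A - A = {-6, -5, -1, 0, 1, 5, 6}
|A - A| = 7

A - A = {-6, -5, -1, 0, 1, 5, 6}


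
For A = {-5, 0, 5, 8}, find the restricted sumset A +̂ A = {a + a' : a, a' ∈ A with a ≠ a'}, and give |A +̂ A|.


Restricted sumset: A +̂ A = {a + a' : a ∈ A, a' ∈ A, a ≠ a'}.
Equivalently, take A + A and drop any sum 2a that is achievable ONLY as a + a for a ∈ A (i.e. sums representable only with equal summands).
Enumerate pairs (a, a') with a < a' (symmetric, so each unordered pair gives one sum; this covers all a ≠ a'):
  -5 + 0 = -5
  -5 + 5 = 0
  -5 + 8 = 3
  0 + 5 = 5
  0 + 8 = 8
  5 + 8 = 13
Collected distinct sums: {-5, 0, 3, 5, 8, 13}
|A +̂ A| = 6
(Reference bound: |A +̂ A| ≥ 2|A| - 3 for |A| ≥ 2, with |A| = 4 giving ≥ 5.)

|A +̂ A| = 6


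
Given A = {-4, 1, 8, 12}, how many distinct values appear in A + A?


A + A = {a + a' : a, a' ∈ A}; |A| = 4.
General bounds: 2|A| - 1 ≤ |A + A| ≤ |A|(|A|+1)/2, i.e. 7 ≤ |A + A| ≤ 10.
Lower bound 2|A|-1 is attained iff A is an arithmetic progression.
Enumerate sums a + a' for a ≤ a' (symmetric, so this suffices):
a = -4: -4+-4=-8, -4+1=-3, -4+8=4, -4+12=8
a = 1: 1+1=2, 1+8=9, 1+12=13
a = 8: 8+8=16, 8+12=20
a = 12: 12+12=24
Distinct sums: {-8, -3, 2, 4, 8, 9, 13, 16, 20, 24}
|A + A| = 10

|A + A| = 10


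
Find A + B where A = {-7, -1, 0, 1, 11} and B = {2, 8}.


A + B = {a + b : a ∈ A, b ∈ B}.
Enumerate all |A|·|B| = 5·2 = 10 pairs (a, b) and collect distinct sums.
a = -7: -7+2=-5, -7+8=1
a = -1: -1+2=1, -1+8=7
a = 0: 0+2=2, 0+8=8
a = 1: 1+2=3, 1+8=9
a = 11: 11+2=13, 11+8=19
Collecting distinct sums: A + B = {-5, 1, 2, 3, 7, 8, 9, 13, 19}
|A + B| = 9

A + B = {-5, 1, 2, 3, 7, 8, 9, 13, 19}


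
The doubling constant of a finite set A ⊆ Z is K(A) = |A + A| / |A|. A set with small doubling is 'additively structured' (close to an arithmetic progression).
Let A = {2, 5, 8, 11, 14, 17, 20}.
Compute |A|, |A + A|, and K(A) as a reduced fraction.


|A| = 7.
Compute A + A by enumerating all 49 pairs.
A + A = {4, 7, 10, 13, 16, 19, 22, 25, 28, 31, 34, 37, 40}, so |A + A| = 13.
K = |A + A| / |A| = 13/7 (already in lowest terms) ≈ 1.8571.
Reference: AP of size 7 gives K = 13/7 ≈ 1.8571; a fully generic set of size 7 gives K ≈ 4.0000.

|A| = 7, |A + A| = 13, K = 13/7.
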